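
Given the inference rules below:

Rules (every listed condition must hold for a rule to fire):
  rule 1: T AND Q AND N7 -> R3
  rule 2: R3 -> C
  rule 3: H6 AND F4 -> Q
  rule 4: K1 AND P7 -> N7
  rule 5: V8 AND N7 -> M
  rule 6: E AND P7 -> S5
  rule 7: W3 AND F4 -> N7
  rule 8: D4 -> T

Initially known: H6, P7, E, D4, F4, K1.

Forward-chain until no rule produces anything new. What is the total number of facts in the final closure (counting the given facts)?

[1] rule 3 [H6 AND F4 -> Q]; rule 4 [K1 AND P7 -> N7]; rule 6 [E AND P7 -> S5]; rule 8 [D4 -> T]. ⇒ new: Q, N7, S5, T.
[2] rule 1 [T AND Q AND N7 -> R3]. ⇒ new: R3.
[3] rule 2 [R3 -> C]. ⇒ new: C.
Closure: {C, D4, E, F4, H6, K1, N7, P7, Q, R3, S5, T} — 12 facts.

12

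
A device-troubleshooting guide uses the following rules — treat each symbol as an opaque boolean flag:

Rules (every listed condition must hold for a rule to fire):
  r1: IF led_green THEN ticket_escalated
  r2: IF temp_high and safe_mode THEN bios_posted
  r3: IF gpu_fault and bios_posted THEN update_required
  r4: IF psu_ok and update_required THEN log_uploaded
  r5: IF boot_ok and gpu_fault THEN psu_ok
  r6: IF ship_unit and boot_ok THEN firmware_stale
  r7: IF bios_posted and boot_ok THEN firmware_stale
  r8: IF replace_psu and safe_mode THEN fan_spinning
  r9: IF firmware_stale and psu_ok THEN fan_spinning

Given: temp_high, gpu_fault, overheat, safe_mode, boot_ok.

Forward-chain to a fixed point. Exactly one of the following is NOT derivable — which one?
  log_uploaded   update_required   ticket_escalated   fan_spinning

ticket_escalated

Round 1 fires r2, r5, giving bios_posted, psu_ok.
Round 2 fires r3, r7, giving update_required, firmware_stale.
Round 3 fires r4, r9, giving log_uploaded, fan_spinning.
Derived: update_required (round 2), log_uploaded (round 3), fan_spinning (round 3). ticket_escalated never appears in any round.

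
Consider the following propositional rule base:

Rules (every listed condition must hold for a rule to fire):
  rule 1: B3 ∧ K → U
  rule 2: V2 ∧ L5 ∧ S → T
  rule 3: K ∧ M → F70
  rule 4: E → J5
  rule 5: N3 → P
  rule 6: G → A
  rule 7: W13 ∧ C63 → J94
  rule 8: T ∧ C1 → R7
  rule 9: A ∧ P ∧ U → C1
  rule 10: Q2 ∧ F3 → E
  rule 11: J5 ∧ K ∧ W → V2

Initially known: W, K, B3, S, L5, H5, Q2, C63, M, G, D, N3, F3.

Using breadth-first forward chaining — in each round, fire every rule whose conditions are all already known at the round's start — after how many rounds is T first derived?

Round 1 — rule 1, rule 3, rule 5, rule 6, rule 10, derive U, F70, P, A, E.
Round 2 — rule 4, rule 9, derive J5, C1.
Round 3 — rule 11, derive V2.
Round 4 — rule 2, derive T.
T first appears in round 4.

4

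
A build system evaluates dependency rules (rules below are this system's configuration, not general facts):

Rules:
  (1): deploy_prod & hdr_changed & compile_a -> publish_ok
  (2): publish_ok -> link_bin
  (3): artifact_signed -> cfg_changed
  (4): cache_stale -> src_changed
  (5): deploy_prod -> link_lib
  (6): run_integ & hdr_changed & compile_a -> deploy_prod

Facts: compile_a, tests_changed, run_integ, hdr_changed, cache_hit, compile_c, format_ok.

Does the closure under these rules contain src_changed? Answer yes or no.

no

Round 1 — (6), derive deploy_prod.
Round 2 — (1), (5), derive publish_ok, link_lib.
Round 3 — (2), derive link_bin.
Fixed point reached. src_changed is concluded only by (4); (4) needs cache_stale (never derived).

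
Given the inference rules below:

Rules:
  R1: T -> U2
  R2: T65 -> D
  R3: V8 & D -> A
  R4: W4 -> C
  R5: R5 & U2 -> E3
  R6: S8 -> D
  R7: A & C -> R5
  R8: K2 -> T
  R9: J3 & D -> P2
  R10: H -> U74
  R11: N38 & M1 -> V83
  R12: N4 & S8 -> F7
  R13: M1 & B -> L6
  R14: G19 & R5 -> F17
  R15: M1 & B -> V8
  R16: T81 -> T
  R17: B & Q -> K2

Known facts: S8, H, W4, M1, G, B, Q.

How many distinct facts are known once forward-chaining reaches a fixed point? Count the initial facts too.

18

[1] R4 [W4 -> C]; R6 [S8 -> D]; R10 [H -> U74]; R13 [M1 & B -> L6]; R15 [M1 & B -> V8]; R17 [B & Q -> K2]. ⇒ new: C, D, U74, L6, V8, K2.
[2] R3 [V8 & D -> A]; R8 [K2 -> T]. ⇒ new: A, T.
[3] R1 [T -> U2]; R7 [A & C -> R5]. ⇒ new: U2, R5.
[4] R5 [R5 & U2 -> E3]. ⇒ new: E3.
Closure: {A, B, C, D, E3, G, H, K2, L6, M1, Q, R5, S8, T, U2, U74, V8, W4} — 18 facts.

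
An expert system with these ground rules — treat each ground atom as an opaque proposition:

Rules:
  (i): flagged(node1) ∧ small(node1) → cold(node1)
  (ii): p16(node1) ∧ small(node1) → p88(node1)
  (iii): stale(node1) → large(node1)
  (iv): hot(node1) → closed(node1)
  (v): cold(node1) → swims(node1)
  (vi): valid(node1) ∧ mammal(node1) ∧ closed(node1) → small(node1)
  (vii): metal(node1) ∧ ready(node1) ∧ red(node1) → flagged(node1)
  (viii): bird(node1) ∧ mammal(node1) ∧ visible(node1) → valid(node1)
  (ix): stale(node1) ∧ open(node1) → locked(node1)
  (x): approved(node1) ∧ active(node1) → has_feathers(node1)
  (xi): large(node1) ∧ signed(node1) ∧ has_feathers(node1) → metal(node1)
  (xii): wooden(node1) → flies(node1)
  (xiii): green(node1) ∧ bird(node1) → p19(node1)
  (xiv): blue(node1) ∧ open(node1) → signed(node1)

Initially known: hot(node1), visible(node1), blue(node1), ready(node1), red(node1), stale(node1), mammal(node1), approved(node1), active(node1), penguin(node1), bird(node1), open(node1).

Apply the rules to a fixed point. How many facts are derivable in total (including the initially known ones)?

23

[1] (iii) [stale(node1) → large(node1)]; (iv) [hot(node1) → closed(node1)]; (viii) [bird(node1) ∧ mammal(node1) ∧ visible(node1) → valid(node1)]; (ix) [stale(node1) ∧ open(node1) → locked(node1)]; (x) [approved(node1) ∧ active(node1) → has_feathers(node1)]; (xiv) [blue(node1) ∧ open(node1) → signed(node1)]. ⇒ new: large(node1), closed(node1), valid(node1), locked(node1), has_feathers(node1), signed(node1).
[2] (vi) [valid(node1) ∧ mammal(node1) ∧ closed(node1) → small(node1)]; (xi) [large(node1) ∧ signed(node1) ∧ has_feathers(node1) → metal(node1)]. ⇒ new: small(node1), metal(node1).
[3] (vii) [metal(node1) ∧ ready(node1) ∧ red(node1) → flagged(node1)]. ⇒ new: flagged(node1).
[4] (i) [flagged(node1) ∧ small(node1) → cold(node1)]. ⇒ new: cold(node1).
[5] (v) [cold(node1) → swims(node1)]. ⇒ new: swims(node1).
Closure: {active(node1), approved(node1), bird(node1), blue(node1), closed(node1), cold(node1), flagged(node1), has_feathers(node1), hot(node1), large(node1), locked(node1), mammal(node1), metal(node1), open(node1), penguin(node1), ready(node1), red(node1), signed(node1), small(node1), stale(node1), swims(node1), valid(node1), visible(node1)} — 23 facts.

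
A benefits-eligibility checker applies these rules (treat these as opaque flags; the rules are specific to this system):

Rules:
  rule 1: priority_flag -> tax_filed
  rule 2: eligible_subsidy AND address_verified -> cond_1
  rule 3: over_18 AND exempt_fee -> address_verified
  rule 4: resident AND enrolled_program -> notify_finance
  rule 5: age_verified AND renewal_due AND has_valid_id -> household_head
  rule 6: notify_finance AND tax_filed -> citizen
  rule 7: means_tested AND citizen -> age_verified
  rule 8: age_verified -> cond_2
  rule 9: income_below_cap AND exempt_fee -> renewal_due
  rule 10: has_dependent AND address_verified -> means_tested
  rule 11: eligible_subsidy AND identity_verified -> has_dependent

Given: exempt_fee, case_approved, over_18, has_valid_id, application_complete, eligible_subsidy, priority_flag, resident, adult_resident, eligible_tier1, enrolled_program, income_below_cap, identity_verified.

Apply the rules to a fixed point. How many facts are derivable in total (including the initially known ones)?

Round 1 fires rule 1, rule 3, rule 4, rule 9, rule 11, giving tax_filed, address_verified, notify_finance, renewal_due, has_dependent.
Round 2 fires rule 2, rule 6, rule 10, giving cond_1, citizen, means_tested.
Round 3 fires rule 7, giving age_verified.
Round 4 fires rule 5, rule 8, giving household_head, cond_2.
Closure: {address_verified, adult_resident, age_verified, application_complete, case_approved, citizen, cond_1, cond_2, eligible_subsidy, eligible_tier1, enrolled_program, exempt_fee, has_dependent, has_valid_id, household_head, identity_verified, income_below_cap, means_tested, notify_finance, over_18, priority_flag, renewal_due, resident, tax_filed} — 24 facts.

24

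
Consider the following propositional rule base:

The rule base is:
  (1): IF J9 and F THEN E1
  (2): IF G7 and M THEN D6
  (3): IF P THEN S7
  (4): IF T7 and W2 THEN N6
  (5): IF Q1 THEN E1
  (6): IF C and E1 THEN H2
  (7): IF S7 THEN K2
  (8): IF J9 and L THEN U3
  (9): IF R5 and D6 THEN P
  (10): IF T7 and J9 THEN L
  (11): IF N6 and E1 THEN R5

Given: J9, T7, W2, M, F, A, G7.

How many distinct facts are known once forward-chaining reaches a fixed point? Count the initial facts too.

16

Round 1 fires (1), (2), (4), (10), giving E1, D6, N6, L.
Round 2 fires (8), (11), giving U3, R5.
Round 3 fires (9), giving P.
Round 4 fires (3), giving S7.
Round 5 fires (7), giving K2.
Closure: {A, D6, E1, F, G7, J9, K2, L, M, N6, P, R5, S7, T7, U3, W2} — 16 facts.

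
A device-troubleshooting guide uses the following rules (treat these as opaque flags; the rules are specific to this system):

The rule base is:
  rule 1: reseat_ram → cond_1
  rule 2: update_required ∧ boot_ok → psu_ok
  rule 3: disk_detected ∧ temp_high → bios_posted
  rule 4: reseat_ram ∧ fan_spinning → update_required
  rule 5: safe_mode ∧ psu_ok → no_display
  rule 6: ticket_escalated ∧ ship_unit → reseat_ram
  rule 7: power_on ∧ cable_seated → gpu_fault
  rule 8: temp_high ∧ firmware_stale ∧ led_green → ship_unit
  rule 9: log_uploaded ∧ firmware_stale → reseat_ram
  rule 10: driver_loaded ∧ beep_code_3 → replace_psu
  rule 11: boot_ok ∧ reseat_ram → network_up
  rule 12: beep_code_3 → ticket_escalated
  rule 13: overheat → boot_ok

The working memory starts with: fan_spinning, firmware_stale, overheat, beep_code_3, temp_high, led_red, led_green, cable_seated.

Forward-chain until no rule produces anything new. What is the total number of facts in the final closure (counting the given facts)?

[1] rule 8 [temp_high ∧ firmware_stale ∧ led_green → ship_unit]; rule 12 [beep_code_3 → ticket_escalated]; rule 13 [overheat → boot_ok]. ⇒ new: ship_unit, ticket_escalated, boot_ok.
[2] rule 6 [ticket_escalated ∧ ship_unit → reseat_ram]. ⇒ new: reseat_ram.
[3] rule 1 [reseat_ram → cond_1]; rule 4 [reseat_ram ∧ fan_spinning → update_required]; rule 11 [boot_ok ∧ reseat_ram → network_up]. ⇒ new: cond_1, update_required, network_up.
[4] rule 2 [update_required ∧ boot_ok → psu_ok]. ⇒ new: psu_ok.
Closure: {beep_code_3, boot_ok, cable_seated, cond_1, fan_spinning, firmware_stale, led_green, led_red, network_up, overheat, psu_ok, reseat_ram, ship_unit, temp_high, ticket_escalated, update_required} — 16 facts.

16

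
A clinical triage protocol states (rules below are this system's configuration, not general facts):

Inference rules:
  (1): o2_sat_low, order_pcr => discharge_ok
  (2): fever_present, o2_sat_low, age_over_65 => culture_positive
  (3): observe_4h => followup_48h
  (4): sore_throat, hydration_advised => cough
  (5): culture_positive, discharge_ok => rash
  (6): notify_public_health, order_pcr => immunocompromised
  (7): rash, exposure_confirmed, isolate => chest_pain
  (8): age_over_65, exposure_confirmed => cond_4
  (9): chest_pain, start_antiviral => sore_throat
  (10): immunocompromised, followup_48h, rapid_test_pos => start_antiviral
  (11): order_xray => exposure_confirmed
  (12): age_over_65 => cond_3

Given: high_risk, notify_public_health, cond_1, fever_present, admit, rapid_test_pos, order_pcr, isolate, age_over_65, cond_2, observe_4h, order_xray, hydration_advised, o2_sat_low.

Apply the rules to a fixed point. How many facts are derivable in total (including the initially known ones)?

26

Round 1 fires (1), (2), (3), (6), (11), (12), giving discharge_ok, culture_positive, followup_48h, immunocompromised, exposure_confirmed, cond_3.
Round 2 fires (5), (8), (10), giving rash, cond_4, start_antiviral.
Round 3 fires (7), giving chest_pain.
Round 4 fires (9), giving sore_throat.
Round 5 fires (4), giving cough.
Closure: {admit, age_over_65, chest_pain, cond_1, cond_2, cond_3, cond_4, cough, culture_positive, discharge_ok, exposure_confirmed, fever_present, followup_48h, high_risk, hydration_advised, immunocompromised, isolate, notify_public_health, o2_sat_low, observe_4h, order_pcr, order_xray, rapid_test_pos, rash, sore_throat, start_antiviral} — 26 facts.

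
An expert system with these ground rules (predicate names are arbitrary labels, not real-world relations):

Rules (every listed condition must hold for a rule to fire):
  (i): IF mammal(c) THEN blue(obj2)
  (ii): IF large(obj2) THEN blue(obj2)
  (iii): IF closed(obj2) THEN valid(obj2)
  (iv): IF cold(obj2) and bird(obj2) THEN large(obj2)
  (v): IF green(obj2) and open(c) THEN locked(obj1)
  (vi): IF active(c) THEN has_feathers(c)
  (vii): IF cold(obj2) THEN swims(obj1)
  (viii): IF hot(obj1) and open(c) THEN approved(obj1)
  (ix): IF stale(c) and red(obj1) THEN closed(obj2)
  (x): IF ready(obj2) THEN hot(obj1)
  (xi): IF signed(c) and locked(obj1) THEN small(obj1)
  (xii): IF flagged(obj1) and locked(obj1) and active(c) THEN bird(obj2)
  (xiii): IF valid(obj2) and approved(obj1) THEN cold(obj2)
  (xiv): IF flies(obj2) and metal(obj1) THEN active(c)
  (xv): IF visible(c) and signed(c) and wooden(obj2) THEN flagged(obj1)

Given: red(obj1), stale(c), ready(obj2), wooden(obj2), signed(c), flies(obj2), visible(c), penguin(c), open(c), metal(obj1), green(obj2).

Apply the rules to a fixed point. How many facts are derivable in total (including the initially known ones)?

Round 1: (v) [IF green(obj2) and open(c) THEN locked(obj1)]; (ix) [IF stale(c) and red(obj1) THEN closed(obj2)]; (x) [IF ready(obj2) THEN hot(obj1)]; (xiv) [IF flies(obj2) and metal(obj1) THEN active(c)]; (xv) [IF visible(c) and signed(c) and wooden(obj2) THEN flagged(obj1)]. Adds locked(obj1), closed(obj2), hot(obj1), active(c), flagged(obj1).
Round 2: (iii) [IF closed(obj2) THEN valid(obj2)]; (vi) [IF active(c) THEN has_feathers(c)]; (viii) [IF hot(obj1) and open(c) THEN approved(obj1)]; (xi) [IF signed(c) and locked(obj1) THEN small(obj1)]; (xii) [IF flagged(obj1) and locked(obj1) and active(c) THEN bird(obj2)]. Adds valid(obj2), has_feathers(c), approved(obj1), small(obj1), bird(obj2).
Round 3: (xiii) [IF valid(obj2) and approved(obj1) THEN cold(obj2)]. Adds cold(obj2).
Round 4: (iv) [IF cold(obj2) and bird(obj2) THEN large(obj2)]; (vii) [IF cold(obj2) THEN swims(obj1)]. Adds large(obj2), swims(obj1).
Round 5: (ii) [IF large(obj2) THEN blue(obj2)]. Adds blue(obj2).
Closure: {active(c), approved(obj1), bird(obj2), blue(obj2), closed(obj2), cold(obj2), flagged(obj1), flies(obj2), green(obj2), has_feathers(c), hot(obj1), large(obj2), locked(obj1), metal(obj1), open(c), penguin(c), ready(obj2), red(obj1), signed(c), small(obj1), stale(c), swims(obj1), valid(obj2), visible(c), wooden(obj2)} — 25 facts.

25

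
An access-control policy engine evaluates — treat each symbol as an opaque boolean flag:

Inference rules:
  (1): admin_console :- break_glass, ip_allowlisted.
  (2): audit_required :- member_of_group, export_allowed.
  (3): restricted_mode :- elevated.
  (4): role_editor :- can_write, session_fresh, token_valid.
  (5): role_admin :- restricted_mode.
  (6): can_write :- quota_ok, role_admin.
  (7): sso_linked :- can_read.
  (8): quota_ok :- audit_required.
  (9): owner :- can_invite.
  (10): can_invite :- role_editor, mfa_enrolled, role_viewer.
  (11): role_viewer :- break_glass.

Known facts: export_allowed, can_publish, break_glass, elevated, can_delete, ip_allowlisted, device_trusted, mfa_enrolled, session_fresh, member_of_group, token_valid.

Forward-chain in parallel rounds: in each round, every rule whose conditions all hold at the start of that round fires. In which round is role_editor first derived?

4

[1] (1) [admin_console :- break_glass, ip_allowlisted.]; (2) [audit_required :- member_of_group, export_allowed.]; (3) [restricted_mode :- elevated.]; (11) [role_viewer :- break_glass.]. ⇒ new: admin_console, audit_required, restricted_mode, role_viewer.
[2] (5) [role_admin :- restricted_mode.]; (8) [quota_ok :- audit_required.]. ⇒ new: role_admin, quota_ok.
[3] (6) [can_write :- quota_ok, role_admin.]. ⇒ new: can_write.
[4] (4) [role_editor :- can_write, session_fresh, token_valid.]. ⇒ new: role_editor.
role_editor first appears in round 4.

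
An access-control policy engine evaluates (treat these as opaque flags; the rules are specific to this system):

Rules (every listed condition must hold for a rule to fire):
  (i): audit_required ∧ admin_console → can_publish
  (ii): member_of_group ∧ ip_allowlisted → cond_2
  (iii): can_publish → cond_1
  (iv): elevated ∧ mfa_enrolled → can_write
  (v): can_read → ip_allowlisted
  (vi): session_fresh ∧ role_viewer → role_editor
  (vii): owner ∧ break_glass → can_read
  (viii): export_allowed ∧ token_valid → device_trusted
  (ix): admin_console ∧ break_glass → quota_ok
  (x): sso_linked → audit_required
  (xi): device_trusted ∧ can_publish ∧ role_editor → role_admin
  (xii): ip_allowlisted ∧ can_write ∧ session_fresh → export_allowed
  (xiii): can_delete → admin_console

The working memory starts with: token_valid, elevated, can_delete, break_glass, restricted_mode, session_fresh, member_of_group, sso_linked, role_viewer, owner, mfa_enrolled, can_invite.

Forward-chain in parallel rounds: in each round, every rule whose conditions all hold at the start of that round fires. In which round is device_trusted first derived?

[1] (iv) [elevated ∧ mfa_enrolled → can_write]; (vi) [session_fresh ∧ role_viewer → role_editor]; (vii) [owner ∧ break_glass → can_read]; (x) [sso_linked → audit_required]; (xiii) [can_delete → admin_console]. ⇒ new: can_write, role_editor, can_read, audit_required, admin_console.
[2] (i) [audit_required ∧ admin_console → can_publish]; (v) [can_read → ip_allowlisted]; (ix) [admin_console ∧ break_glass → quota_ok]. ⇒ new: can_publish, ip_allowlisted, quota_ok.
[3] (ii) [member_of_group ∧ ip_allowlisted → cond_2]; (iii) [can_publish → cond_1]; (xii) [ip_allowlisted ∧ can_write ∧ session_fresh → export_allowed]. ⇒ new: cond_2, cond_1, export_allowed.
[4] (viii) [export_allowed ∧ token_valid → device_trusted]. ⇒ new: device_trusted.
device_trusted first appears in round 4.

4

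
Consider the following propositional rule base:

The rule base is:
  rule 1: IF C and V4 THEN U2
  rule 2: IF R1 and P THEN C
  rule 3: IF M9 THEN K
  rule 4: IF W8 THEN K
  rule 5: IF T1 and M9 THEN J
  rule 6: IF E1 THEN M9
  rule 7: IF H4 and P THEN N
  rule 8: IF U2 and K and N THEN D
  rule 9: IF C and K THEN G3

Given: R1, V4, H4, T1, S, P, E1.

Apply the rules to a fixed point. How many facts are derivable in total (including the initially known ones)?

Round 1: rule 2 [IF R1 and P THEN C]; rule 6 [IF E1 THEN M9]; rule 7 [IF H4 and P THEN N]. Adds C, M9, N.
Round 2: rule 1 [IF C and V4 THEN U2]; rule 3 [IF M9 THEN K]; rule 5 [IF T1 and M9 THEN J]. Adds U2, K, J.
Round 3: rule 8 [IF U2 and K and N THEN D]; rule 9 [IF C and K THEN G3]. Adds D, G3.
Closure: {C, D, E1, G3, H4, J, K, M9, N, P, R1, S, T1, U2, V4} — 15 facts.

15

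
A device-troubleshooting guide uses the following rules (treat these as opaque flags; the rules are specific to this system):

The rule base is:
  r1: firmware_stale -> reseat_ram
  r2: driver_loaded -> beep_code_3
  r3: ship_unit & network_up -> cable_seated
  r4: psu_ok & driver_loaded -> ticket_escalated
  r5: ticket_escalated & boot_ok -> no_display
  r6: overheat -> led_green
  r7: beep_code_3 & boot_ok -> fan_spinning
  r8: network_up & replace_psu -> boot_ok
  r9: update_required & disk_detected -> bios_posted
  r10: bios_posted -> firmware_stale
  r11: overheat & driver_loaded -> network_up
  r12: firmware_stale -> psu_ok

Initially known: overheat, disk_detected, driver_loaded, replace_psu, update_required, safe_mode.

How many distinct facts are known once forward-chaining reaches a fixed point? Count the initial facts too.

[1] r2 [driver_loaded -> beep_code_3]; r6 [overheat -> led_green]; r9 [update_required & disk_detected -> bios_posted]; r11 [overheat & driver_loaded -> network_up]. ⇒ new: beep_code_3, led_green, bios_posted, network_up.
[2] r8 [network_up & replace_psu -> boot_ok]; r10 [bios_posted -> firmware_stale]. ⇒ new: boot_ok, firmware_stale.
[3] r1 [firmware_stale -> reseat_ram]; r7 [beep_code_3 & boot_ok -> fan_spinning]; r12 [firmware_stale -> psu_ok]. ⇒ new: reseat_ram, fan_spinning, psu_ok.
[4] r4 [psu_ok & driver_loaded -> ticket_escalated]. ⇒ new: ticket_escalated.
[5] r5 [ticket_escalated & boot_ok -> no_display]. ⇒ new: no_display.
Closure: {beep_code_3, bios_posted, boot_ok, disk_detected, driver_loaded, fan_spinning, firmware_stale, led_green, network_up, no_display, overheat, psu_ok, replace_psu, reseat_ram, safe_mode, ticket_escalated, update_required} — 17 facts.

17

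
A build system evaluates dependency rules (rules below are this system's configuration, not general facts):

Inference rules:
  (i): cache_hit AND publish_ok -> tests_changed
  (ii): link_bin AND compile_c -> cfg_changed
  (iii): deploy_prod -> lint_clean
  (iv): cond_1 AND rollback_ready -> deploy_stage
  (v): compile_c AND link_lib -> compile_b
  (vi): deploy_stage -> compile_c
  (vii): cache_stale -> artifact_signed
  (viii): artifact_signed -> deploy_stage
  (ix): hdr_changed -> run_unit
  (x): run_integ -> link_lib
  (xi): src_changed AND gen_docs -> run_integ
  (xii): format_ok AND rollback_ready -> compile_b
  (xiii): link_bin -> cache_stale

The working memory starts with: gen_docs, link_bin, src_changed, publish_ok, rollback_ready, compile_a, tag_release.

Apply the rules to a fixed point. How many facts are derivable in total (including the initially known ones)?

Round 1: (xi) [src_changed AND gen_docs -> run_integ]; (xiii) [link_bin -> cache_stale]. New: run_integ, cache_stale.
Round 2: (vii) [cache_stale -> artifact_signed]; (x) [run_integ -> link_lib]. New: artifact_signed, link_lib.
Round 3: (viii) [artifact_signed -> deploy_stage]. New: deploy_stage.
Round 4: (vi) [deploy_stage -> compile_c]. New: compile_c.
Round 5: (ii) [link_bin AND compile_c -> cfg_changed]; (v) [compile_c AND link_lib -> compile_b]. New: cfg_changed, compile_b.
Closure: {artifact_signed, cache_stale, cfg_changed, compile_a, compile_b, compile_c, deploy_stage, gen_docs, link_bin, link_lib, publish_ok, rollback_ready, run_integ, src_changed, tag_release} — 15 facts.

15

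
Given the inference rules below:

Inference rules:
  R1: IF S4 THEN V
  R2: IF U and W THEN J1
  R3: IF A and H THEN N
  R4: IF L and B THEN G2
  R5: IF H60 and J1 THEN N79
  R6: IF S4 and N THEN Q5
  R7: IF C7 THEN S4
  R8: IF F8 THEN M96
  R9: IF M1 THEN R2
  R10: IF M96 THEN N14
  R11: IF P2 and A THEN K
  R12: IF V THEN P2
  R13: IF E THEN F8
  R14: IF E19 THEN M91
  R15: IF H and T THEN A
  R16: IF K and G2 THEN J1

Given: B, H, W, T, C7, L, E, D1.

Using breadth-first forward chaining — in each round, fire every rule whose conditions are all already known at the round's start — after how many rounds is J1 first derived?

5

Round 1: R4 [IF L and B THEN G2]; R7 [IF C7 THEN S4]; R13 [IF E THEN F8]; R15 [IF H and T THEN A]. Adds G2, S4, F8, A.
Round 2: R1 [IF S4 THEN V]; R3 [IF A and H THEN N]; R8 [IF F8 THEN M96]. Adds V, N, M96.
Round 3: R6 [IF S4 and N THEN Q5]; R10 [IF M96 THEN N14]; R12 [IF V THEN P2]. Adds Q5, N14, P2.
Round 4: R11 [IF P2 and A THEN K]. Adds K.
Round 5: R16 [IF K and G2 THEN J1]. Adds J1.
J1 first appears in round 5.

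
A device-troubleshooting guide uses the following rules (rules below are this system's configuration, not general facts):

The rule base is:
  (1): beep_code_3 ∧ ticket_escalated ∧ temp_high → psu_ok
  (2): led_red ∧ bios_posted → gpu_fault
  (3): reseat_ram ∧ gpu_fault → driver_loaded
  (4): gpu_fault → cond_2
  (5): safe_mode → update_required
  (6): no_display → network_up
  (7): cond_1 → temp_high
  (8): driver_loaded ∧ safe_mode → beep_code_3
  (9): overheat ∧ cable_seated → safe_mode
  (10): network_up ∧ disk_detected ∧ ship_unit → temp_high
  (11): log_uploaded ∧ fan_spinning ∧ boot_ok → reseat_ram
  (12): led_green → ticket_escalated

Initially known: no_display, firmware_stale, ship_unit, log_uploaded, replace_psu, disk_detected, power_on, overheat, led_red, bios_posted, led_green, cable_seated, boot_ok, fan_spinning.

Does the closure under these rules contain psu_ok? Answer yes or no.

yes

Round 1 — (2), (6), (9), (11), (12), derive gpu_fault, network_up, safe_mode, reseat_ram, ticket_escalated.
Round 2 — (3), (4), (5), (10), derive driver_loaded, cond_2, update_required, temp_high.
Round 3 — (8), derive beep_code_3.
Round 4 — (1), derive psu_ok.
psu_ok appears in round 4, so it is derivable.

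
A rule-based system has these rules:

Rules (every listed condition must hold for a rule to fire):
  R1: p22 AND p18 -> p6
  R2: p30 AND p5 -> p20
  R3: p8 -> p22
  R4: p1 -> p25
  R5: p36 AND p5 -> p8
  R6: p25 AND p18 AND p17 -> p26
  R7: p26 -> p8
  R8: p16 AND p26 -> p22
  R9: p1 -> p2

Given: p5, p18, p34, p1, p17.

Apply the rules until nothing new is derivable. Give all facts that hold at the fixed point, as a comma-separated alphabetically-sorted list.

p1, p17, p18, p2, p22, p25, p26, p34, p5, p6, p8

Round 1: R4 [p1 -> p25]; R9 [p1 -> p2]. Adds p25, p2.
Round 2: R6 [p25 AND p18 AND p17 -> p26]. Adds p26.
Round 3: R7 [p26 -> p8]. Adds p8.
Round 4: R3 [p8 -> p22]. Adds p22.
Round 5: R1 [p22 AND p18 -> p6]. Adds p6.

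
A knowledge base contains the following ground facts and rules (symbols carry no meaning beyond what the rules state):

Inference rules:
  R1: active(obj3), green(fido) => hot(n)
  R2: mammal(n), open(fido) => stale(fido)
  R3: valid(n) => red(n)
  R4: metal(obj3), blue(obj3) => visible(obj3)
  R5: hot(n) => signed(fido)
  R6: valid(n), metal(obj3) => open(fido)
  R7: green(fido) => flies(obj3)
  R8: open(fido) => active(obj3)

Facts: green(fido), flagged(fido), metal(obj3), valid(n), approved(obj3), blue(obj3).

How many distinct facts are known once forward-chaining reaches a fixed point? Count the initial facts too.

Round 1 fires R3, R4, R6, R7, giving red(n), visible(obj3), open(fido), flies(obj3).
Round 2 fires R8, giving active(obj3).
Round 3 fires R1, giving hot(n).
Round 4 fires R5, giving signed(fido).
Closure: {active(obj3), approved(obj3), blue(obj3), flagged(fido), flies(obj3), green(fido), hot(n), metal(obj3), open(fido), red(n), signed(fido), valid(n), visible(obj3)} — 13 facts.

13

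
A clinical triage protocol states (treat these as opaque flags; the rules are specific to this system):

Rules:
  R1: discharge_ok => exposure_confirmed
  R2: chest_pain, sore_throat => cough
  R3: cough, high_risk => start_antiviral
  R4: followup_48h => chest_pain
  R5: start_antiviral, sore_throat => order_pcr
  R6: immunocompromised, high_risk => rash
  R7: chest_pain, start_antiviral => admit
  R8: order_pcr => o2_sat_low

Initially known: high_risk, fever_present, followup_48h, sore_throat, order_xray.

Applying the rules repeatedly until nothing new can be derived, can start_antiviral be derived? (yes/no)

yes

Round 1: R4 [followup_48h => chest_pain]. Adds chest_pain.
Round 2: R2 [chest_pain, sore_throat => cough]. Adds cough.
Round 3: R3 [cough, high_risk => start_antiviral]. Adds start_antiviral.
Round 4: R5 [start_antiviral, sore_throat => order_pcr]; R7 [chest_pain, start_antiviral => admit]. Adds order_pcr, admit.
Round 5: R8 [order_pcr => o2_sat_low]. Adds o2_sat_low.
start_antiviral appears in round 3, so it is derivable.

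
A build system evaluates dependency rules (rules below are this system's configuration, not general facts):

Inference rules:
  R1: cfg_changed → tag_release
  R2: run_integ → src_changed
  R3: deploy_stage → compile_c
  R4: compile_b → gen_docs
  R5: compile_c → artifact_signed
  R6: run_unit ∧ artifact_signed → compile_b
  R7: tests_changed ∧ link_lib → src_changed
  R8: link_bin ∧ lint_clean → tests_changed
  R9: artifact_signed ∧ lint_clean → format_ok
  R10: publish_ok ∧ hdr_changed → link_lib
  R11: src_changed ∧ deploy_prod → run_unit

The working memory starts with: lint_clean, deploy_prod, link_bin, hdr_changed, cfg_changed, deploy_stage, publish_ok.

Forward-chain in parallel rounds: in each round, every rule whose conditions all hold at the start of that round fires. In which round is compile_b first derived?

4

Round 1 — R1, R3, R8, R10, derive tag_release, compile_c, tests_changed, link_lib.
Round 2 — R5, R7, derive artifact_signed, src_changed.
Round 3 — R9, R11, derive format_ok, run_unit.
Round 4 — R6, derive compile_b.
compile_b first appears in round 4.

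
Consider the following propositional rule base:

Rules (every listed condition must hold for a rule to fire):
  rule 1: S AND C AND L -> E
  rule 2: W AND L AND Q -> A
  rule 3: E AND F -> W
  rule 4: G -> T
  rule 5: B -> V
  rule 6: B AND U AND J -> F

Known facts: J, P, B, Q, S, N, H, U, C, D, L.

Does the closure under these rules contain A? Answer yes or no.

yes

Round 1: rule 1 [S AND C AND L -> E]; rule 5 [B -> V]; rule 6 [B AND U AND J -> F]. Adds E, V, F.
Round 2: rule 3 [E AND F -> W]. Adds W.
Round 3: rule 2 [W AND L AND Q -> A]. Adds A.
A appears in round 3, so it is derivable.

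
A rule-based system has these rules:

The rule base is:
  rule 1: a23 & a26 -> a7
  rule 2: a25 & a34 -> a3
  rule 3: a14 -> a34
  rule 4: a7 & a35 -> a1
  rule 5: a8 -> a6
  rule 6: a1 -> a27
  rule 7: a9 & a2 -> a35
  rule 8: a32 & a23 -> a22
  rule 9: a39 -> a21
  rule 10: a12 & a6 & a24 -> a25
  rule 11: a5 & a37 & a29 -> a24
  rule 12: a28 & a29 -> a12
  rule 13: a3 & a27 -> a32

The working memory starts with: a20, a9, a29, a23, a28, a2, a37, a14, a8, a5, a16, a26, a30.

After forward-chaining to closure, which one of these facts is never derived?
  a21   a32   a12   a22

a21

[1] rule 1 [a23 & a26 -> a7]; rule 3 [a14 -> a34]; rule 5 [a8 -> a6]; rule 7 [a9 & a2 -> a35]; rule 11 [a5 & a37 & a29 -> a24]; rule 12 [a28 & a29 -> a12]. ⇒ new: a7, a34, a6, a35, a24, a12.
[2] rule 4 [a7 & a35 -> a1]; rule 10 [a12 & a6 & a24 -> a25]. ⇒ new: a1, a25.
[3] rule 2 [a25 & a34 -> a3]; rule 6 [a1 -> a27]. ⇒ new: a3, a27.
[4] rule 13 [a3 & a27 -> a32]. ⇒ new: a32.
[5] rule 8 [a32 & a23 -> a22]. ⇒ new: a22.
Derived: a12 (round 1), a32 (round 4), a22 (round 5). a21 never appears in any round.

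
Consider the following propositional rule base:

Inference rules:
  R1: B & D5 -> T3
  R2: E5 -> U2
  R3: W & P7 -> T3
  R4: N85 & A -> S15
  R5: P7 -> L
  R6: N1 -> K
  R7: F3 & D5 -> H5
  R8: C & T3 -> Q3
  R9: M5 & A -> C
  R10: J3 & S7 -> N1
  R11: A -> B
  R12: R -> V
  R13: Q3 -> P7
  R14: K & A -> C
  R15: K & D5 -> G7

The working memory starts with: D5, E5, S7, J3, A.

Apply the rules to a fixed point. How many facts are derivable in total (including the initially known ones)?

Round 1 — R2, R10, R11, derive U2, N1, B.
Round 2 — R1, R6, derive T3, K.
Round 3 — R14, R15, derive C, G7.
Round 4 — R8, derive Q3.
Round 5 — R13, derive P7.
Round 6 — R5, derive L.
Closure: {A, B, C, D5, E5, G7, J3, K, L, N1, P7, Q3, S7, T3, U2} — 15 facts.

15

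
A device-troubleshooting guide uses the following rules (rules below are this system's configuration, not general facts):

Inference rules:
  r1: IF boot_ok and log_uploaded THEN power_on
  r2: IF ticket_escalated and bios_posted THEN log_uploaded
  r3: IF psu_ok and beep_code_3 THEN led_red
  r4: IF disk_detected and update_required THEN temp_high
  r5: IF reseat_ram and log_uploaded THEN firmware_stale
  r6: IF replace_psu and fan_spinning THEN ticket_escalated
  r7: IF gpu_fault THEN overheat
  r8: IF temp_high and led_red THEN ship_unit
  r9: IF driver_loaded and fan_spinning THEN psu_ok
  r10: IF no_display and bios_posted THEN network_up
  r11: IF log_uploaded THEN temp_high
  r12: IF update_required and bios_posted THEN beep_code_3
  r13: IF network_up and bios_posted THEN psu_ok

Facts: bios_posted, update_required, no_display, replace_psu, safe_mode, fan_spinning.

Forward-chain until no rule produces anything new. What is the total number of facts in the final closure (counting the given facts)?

Round 1: r6 [IF replace_psu and fan_spinning THEN ticket_escalated]; r10 [IF no_display and bios_posted THEN network_up]; r12 [IF update_required and bios_posted THEN beep_code_3]. Adds ticket_escalated, network_up, beep_code_3.
Round 2: r2 [IF ticket_escalated and bios_posted THEN log_uploaded]; r13 [IF network_up and bios_posted THEN psu_ok]. Adds log_uploaded, psu_ok.
Round 3: r3 [IF psu_ok and beep_code_3 THEN led_red]; r11 [IF log_uploaded THEN temp_high]. Adds led_red, temp_high.
Round 4: r8 [IF temp_high and led_red THEN ship_unit]. Adds ship_unit.
Closure: {beep_code_3, bios_posted, fan_spinning, led_red, log_uploaded, network_up, no_display, psu_ok, replace_psu, safe_mode, ship_unit, temp_high, ticket_escalated, update_required} — 14 facts.

14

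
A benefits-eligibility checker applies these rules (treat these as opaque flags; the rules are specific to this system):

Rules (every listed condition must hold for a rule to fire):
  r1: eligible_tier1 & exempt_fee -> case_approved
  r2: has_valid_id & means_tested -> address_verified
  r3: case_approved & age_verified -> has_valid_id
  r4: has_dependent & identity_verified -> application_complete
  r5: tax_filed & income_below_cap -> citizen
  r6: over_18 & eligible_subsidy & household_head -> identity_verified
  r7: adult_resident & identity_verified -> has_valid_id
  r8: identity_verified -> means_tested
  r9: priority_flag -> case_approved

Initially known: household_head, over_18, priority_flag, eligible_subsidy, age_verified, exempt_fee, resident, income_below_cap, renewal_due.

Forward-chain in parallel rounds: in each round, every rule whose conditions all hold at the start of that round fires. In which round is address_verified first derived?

Round 1: r6 [over_18 & eligible_subsidy & household_head -> identity_verified]; r9 [priority_flag -> case_approved]. New: identity_verified, case_approved.
Round 2: r3 [case_approved & age_verified -> has_valid_id]; r8 [identity_verified -> means_tested]. New: has_valid_id, means_tested.
Round 3: r2 [has_valid_id & means_tested -> address_verified]. New: address_verified.
address_verified first appears in round 3.

3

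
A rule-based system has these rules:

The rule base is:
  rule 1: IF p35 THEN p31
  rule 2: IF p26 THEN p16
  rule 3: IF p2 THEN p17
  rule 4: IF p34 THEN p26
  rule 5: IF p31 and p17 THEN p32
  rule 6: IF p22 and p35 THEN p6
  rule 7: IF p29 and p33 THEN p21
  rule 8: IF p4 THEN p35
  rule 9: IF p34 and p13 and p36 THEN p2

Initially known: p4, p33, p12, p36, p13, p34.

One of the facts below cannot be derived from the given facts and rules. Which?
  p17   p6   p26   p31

p6

Round 1: rule 4 [IF p34 THEN p26]; rule 8 [IF p4 THEN p35]; rule 9 [IF p34 and p13 and p36 THEN p2]. Adds p26, p35, p2.
Round 2: rule 1 [IF p35 THEN p31]; rule 2 [IF p26 THEN p16]; rule 3 [IF p2 THEN p17]. Adds p31, p16, p17.
Round 3: rule 5 [IF p31 and p17 THEN p32]. Adds p32.
Derived: p17 (round 2), p31 (round 2), p26 (round 1). p6 never appears in any round.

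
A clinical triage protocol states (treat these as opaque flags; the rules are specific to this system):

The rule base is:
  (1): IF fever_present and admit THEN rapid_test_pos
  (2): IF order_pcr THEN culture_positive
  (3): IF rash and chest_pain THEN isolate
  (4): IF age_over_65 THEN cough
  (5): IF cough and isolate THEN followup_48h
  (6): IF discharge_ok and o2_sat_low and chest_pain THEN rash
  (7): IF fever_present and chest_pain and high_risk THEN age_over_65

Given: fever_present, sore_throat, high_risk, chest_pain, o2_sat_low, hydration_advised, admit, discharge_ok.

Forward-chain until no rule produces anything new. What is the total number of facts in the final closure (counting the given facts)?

14

Round 1: (1) [IF fever_present and admit THEN rapid_test_pos]; (6) [IF discharge_ok and o2_sat_low and chest_pain THEN rash]; (7) [IF fever_present and chest_pain and high_risk THEN age_over_65]. New: rapid_test_pos, rash, age_over_65.
Round 2: (3) [IF rash and chest_pain THEN isolate]; (4) [IF age_over_65 THEN cough]. New: isolate, cough.
Round 3: (5) [IF cough and isolate THEN followup_48h]. New: followup_48h.
Closure: {admit, age_over_65, chest_pain, cough, discharge_ok, fever_present, followup_48h, high_risk, hydration_advised, isolate, o2_sat_low, rapid_test_pos, rash, sore_throat} — 14 facts.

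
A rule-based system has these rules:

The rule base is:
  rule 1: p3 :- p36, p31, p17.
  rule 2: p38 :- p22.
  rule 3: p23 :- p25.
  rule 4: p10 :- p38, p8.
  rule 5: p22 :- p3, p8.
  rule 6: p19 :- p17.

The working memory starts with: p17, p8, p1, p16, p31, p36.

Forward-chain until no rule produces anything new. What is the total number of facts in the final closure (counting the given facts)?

Round 1 fires rule 1, rule 6, giving p3, p19.
Round 2 fires rule 5, giving p22.
Round 3 fires rule 2, giving p38.
Round 4 fires rule 4, giving p10.
Closure: {p1, p10, p16, p17, p19, p22, p3, p31, p36, p38, p8} — 11 facts.

11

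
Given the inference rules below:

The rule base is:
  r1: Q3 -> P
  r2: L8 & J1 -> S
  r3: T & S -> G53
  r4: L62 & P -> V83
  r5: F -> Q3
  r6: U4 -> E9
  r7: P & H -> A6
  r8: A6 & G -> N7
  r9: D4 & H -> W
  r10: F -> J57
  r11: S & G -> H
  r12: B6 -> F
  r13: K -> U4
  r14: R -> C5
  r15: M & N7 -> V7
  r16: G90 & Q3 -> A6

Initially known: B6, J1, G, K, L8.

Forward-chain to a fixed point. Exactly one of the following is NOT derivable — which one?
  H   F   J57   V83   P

[1] r2 [L8 & J1 -> S]; r12 [B6 -> F]; r13 [K -> U4]. ⇒ new: S, F, U4.
[2] r5 [F -> Q3]; r6 [U4 -> E9]; r10 [F -> J57]; r11 [S & G -> H]. ⇒ new: Q3, E9, J57, H.
[3] r1 [Q3 -> P]. ⇒ new: P.
[4] r7 [P & H -> A6]. ⇒ new: A6.
[5] r8 [A6 & G -> N7]. ⇒ new: N7.
Derived: P (round 3), F (round 1), J57 (round 2), H (round 2). V83 never appears in any round.

V83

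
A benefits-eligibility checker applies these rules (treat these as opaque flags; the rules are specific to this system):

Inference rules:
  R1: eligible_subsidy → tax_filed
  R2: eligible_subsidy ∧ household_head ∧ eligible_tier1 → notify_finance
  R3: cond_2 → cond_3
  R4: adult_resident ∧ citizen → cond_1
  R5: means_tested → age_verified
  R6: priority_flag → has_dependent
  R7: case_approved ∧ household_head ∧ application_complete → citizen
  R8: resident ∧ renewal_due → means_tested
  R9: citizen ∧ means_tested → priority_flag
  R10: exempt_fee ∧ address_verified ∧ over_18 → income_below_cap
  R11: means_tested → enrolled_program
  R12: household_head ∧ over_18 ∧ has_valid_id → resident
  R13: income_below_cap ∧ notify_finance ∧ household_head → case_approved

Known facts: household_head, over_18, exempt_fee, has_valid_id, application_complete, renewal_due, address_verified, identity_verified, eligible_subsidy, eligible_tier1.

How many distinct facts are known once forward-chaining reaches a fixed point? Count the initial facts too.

21

[1] R1 [eligible_subsidy → tax_filed]; R2 [eligible_subsidy ∧ household_head ∧ eligible_tier1 → notify_finance]; R10 [exempt_fee ∧ address_verified ∧ over_18 → income_below_cap]; R12 [household_head ∧ over_18 ∧ has_valid_id → resident]. ⇒ new: tax_filed, notify_finance, income_below_cap, resident.
[2] R8 [resident ∧ renewal_due → means_tested]; R13 [income_below_cap ∧ notify_finance ∧ household_head → case_approved]. ⇒ new: means_tested, case_approved.
[3] R5 [means_tested → age_verified]; R7 [case_approved ∧ household_head ∧ application_complete → citizen]; R11 [means_tested → enrolled_program]. ⇒ new: age_verified, citizen, enrolled_program.
[4] R9 [citizen ∧ means_tested → priority_flag]. ⇒ new: priority_flag.
[5] R6 [priority_flag → has_dependent]. ⇒ new: has_dependent.
Closure: {address_verified, age_verified, application_complete, case_approved, citizen, eligible_subsidy, eligible_tier1, enrolled_program, exempt_fee, has_dependent, has_valid_id, household_head, identity_verified, income_below_cap, means_tested, notify_finance, over_18, priority_flag, renewal_due, resident, tax_filed} — 21 facts.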